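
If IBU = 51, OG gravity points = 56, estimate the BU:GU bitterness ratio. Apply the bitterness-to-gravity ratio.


BU:GU = IBU / OG_points
BU:GU = 51 / 56

0.9107


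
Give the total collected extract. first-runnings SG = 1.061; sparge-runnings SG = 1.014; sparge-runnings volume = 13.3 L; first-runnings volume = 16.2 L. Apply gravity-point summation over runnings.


total = Σ (SG_i − 1)·1000·V_i
first = (1.061 − 1)·1000·16.2 = 988.2000
sparge = (1.014 − 1)·1000·13.3 = 186.2000
total = 988.2000 + 186.2000

1174.4000 gravity·L


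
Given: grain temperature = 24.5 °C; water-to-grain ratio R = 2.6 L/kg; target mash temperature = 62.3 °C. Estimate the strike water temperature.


T_strike = (0.41/R)·(T_mash − T_grain) + T_mash
T_strike = (0.41/2.6)·(62.3 − 24.5) + 62.3

68.2608 °C


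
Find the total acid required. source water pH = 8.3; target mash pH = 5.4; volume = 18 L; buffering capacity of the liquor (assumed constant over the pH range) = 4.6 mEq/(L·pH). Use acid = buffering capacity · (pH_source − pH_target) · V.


acid = 4.6 · (8.3 − 5.4) · 18

240.1200 mEq


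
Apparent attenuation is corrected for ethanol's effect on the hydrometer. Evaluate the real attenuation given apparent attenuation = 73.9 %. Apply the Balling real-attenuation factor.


RA = AA · 0.8192
RA = 73.9 · 0.8192

60.5389 %


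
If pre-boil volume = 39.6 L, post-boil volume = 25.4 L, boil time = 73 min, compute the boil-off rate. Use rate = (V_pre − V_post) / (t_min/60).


rate = (39.6 − 25.4) / (73/60)

11.6712 L/hr


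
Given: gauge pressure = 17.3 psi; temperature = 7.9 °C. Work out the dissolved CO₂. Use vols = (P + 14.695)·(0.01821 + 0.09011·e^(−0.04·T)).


vols = (17.3 + 14.695)·(0.01821 + 0.09011·e^(−0.04·7.9))

2.6846 volumes


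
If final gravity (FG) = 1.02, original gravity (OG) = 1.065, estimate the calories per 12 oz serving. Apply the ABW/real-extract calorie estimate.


ABW = (OG−FG)·131.25·0.79/FG;  °P = 259 − 259/SG (for OG→OE and FG→AE);  RE = 0.1808·OE + 0.8192·AE;  Cal = (6.9·ABW + 4·(RE−0.1))·FG·3.55
ABW = (1.065 − 1.02)·131.25·0.79/1.02 = 4.5744
OE = 259 − 259/1.065 = 15.8075 °P
AE = 259 − 259/1.02 = 5.0784 °P
RE = 0.1808·15.8075 + 0.8192·5.0784 = 7.0182 °P
Cal = (6.9·4.5744 + 4·(7.0182−0.1))·1.02·3.55

214.4961 kcal


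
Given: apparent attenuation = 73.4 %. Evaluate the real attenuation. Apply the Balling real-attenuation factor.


RA = AA · 0.8192
RA = 73.4 · 0.8192

60.1293 %


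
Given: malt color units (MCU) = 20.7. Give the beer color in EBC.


SRM = 1.4922·MCU^0.6859;  EBC = SRM·1.97
SRM = 1.4922·20.7^0.6859 = 11.9248
EBC = 11.9248·1.97

23.4919 EBC


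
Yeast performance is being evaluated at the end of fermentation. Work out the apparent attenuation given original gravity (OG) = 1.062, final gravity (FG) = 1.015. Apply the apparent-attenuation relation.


AA = (OG − FG)/(OG − 1) · 100
AA = (1.062 − 1.015)/(1.062 − 1) · 100

75.8065 %


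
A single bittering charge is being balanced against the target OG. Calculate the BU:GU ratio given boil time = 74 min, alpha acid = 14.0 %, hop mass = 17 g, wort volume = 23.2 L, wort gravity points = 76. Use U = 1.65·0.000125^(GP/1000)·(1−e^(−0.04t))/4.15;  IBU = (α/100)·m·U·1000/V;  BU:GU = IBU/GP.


U = 1.65·0.000125^(76/1000)·(1−e^(−0.04·74))/4.15 = 0.1904
IBU = (14.0/100)·17·0.1904·1000/23.2 = 19.5336
BU:GU = 19.5336/76

0.2570


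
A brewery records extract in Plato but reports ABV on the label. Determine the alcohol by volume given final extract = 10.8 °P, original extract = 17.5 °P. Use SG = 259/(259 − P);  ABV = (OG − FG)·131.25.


OG = 259/(259 − 17.5) = 1.0725
FG = 259/(259 − 10.8) = 1.0435
ABV = (1.0725 − 1.0435)·131.25

3.7997 % ABV


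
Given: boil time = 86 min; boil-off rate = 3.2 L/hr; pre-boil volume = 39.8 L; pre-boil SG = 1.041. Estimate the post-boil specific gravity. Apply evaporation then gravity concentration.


V_post = V_pre − rate·(t/60);  SG_post = 1 + (SG_pre−1)·V_pre/V_post
V_post = 39.8 − 3.2·(86/60) = 35.2133
SG_post = 1 + (1.041 − 1)·39.8/35.2133

1.0463


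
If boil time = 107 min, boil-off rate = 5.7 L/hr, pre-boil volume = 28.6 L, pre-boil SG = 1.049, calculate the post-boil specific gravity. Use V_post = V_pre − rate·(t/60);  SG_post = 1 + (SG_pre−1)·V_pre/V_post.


V_post = 28.6 − 5.7·(107/60) = 18.4350
SG_post = 1 + (1.049 − 1)·28.6/18.4350

1.0760


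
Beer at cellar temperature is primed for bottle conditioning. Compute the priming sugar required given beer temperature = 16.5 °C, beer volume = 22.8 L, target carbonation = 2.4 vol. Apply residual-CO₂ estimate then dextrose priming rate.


residual = 14.695·(0.01821 + 0.09011·e^(−0.04·T));  sugar = (target − residual)·4.0·V
residual = 14.695·(0.01821 + 0.09011·e^(−0.04·16.5)) = 0.9520
sugar = (2.4 − 0.9520)·4.0·22.8

132.0582 g


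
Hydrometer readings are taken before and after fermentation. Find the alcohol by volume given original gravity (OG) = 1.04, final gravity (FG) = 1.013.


ABV = (OG − FG) · 131.25
ABV = (1.04 − 1.013) · 131.25

3.5438 % ABV


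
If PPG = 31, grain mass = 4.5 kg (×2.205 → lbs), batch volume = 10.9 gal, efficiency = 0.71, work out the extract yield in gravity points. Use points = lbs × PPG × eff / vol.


lbs = 4.5 × 2.205 = 9.9225
points = 9.9225 × 31 × 0.71 / 10.9

20.0362 points


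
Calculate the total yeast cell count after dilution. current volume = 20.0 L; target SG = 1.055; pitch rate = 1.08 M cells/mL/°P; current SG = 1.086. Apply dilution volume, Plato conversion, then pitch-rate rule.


V_w = V·((SG_c−1)/(SG_t−1)−1);  °P = 259 − 259/SG_t;  cells = rate·(V+V_w)·°P
V_w = 20.0·((1.086−1)/(1.055−1)−1) = 11.2727
V_final = 20.0 + 11.2727 = 31.2727
°P = 259 − 259/1.055 = 13.5024
cells = 1.08·31.2727·13.5024

456.0364 billion cells


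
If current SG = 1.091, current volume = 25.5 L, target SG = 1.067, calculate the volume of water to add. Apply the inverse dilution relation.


V_water = V·((SG_curr − 1)/(SG_target − 1) − 1)
V_water = 25.5·((1.091 − 1)/(1.067 − 1) − 1)

9.1343 L


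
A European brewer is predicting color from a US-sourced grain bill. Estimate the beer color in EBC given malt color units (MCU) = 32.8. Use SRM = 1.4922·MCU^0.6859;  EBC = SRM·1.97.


SRM = 1.4922·32.8^0.6859 = 16.3518
EBC = 16.3518·1.97

32.2130 EBC


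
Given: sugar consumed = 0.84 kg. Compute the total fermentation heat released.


Q = m_sugar · 590 kJ/kg
Q = 0.84 · 590

495.6000 kJ


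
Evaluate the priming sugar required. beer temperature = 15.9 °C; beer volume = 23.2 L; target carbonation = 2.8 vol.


residual = 14.695·(0.01821 + 0.09011·e^(−0.04·T));  sugar = (target − residual)·4.0·V
residual = 14.695·(0.01821 + 0.09011·e^(−0.04·15.9)) = 0.9686
sugar = (2.8 − 0.9686)·4.0·23.2

169.9523 g


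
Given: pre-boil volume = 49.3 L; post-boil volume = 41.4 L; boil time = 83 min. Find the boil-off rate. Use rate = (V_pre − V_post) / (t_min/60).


rate = (49.3 − 41.4) / (83/60)

5.7108 L/hr


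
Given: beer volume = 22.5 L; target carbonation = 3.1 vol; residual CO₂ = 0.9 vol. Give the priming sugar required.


sugar = (target − residual)·4.0·V
sugar = (3.1 − 0.9)·4.0·22.5

198.0000 g


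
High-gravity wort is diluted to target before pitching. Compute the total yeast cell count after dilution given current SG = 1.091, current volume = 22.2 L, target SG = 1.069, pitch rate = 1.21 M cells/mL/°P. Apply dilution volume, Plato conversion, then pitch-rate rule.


V_w = V·((SG_c−1)/(SG_t−1)−1);  °P = 259 − 259/SG_t;  cells = rate·(V+V_w)·°P
V_w = 22.2·((1.091−1)/(1.069−1)−1) = 7.0783
V_final = 22.2 + 7.0783 = 29.2783
°P = 259 − 259/1.069 = 16.7175
cells = 1.21·29.2783·16.7175

592.2455 billion cells


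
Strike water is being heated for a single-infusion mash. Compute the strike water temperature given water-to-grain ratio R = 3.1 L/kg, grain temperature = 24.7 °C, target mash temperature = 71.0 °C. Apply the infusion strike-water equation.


T_strike = (0.41/R)·(T_mash − T_grain) + T_mash
T_strike = (0.41/3.1)·(71.0 − 24.7) + 71.0

77.1235 °C


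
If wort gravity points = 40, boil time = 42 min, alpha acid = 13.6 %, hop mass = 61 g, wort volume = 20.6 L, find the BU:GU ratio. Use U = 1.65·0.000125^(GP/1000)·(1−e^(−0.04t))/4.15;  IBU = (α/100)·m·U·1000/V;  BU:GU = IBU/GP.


U = 1.65·0.000125^(40/1000)·(1−e^(−0.04·42))/4.15 = 0.2258
IBU = (13.6/100)·61·0.2258·1000/20.6 = 90.9366
BU:GU = 90.9366/40

2.2734


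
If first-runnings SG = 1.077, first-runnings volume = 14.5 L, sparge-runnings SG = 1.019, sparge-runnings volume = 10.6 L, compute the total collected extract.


total = Σ (SG_i − 1)·1000·V_i
first = (1.077 − 1)·1000·14.5 = 1116.5000
sparge = (1.019 − 1)·1000·10.6 = 201.4000
total = 1116.5000 + 201.4000

1317.9000 gravity·L


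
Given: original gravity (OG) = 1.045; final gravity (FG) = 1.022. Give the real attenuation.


AA = (OG−FG)/(OG−1)·100;  RA = AA·0.8192
AA = (1.045 − 1.022)/(1.045 − 1)·100 = 51.1111
RA = 51.1111·0.8192

41.8702 %


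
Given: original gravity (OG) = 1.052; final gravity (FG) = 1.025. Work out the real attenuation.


AA = (OG−FG)/(OG−1)·100;  RA = AA·0.8192
AA = (1.052 − 1.025)/(1.052 − 1)·100 = 51.9231
RA = 51.9231·0.8192

42.5354 %


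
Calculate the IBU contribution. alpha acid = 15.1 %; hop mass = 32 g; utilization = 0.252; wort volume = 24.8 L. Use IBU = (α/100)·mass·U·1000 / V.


IBU = (15.1/100)·32·0.252·1000 / 24.8

49.0994 IBU


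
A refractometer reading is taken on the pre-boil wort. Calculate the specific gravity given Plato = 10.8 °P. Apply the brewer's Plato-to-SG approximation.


SG = 259/(259 − P)
SG = 259/(259 − 10.8)

1.0435


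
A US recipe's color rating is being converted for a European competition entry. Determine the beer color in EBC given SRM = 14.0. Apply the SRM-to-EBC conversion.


EBC = SRM · 1.97
EBC = 14.0 · 1.97

27.5800 EBC


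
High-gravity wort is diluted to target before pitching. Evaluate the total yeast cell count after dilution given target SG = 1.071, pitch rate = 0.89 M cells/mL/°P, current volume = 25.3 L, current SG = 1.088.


V_w = V·((SG_c−1)/(SG_t−1)−1);  °P = 259 − 259/SG_t;  cells = rate·(V+V_w)·°P
V_w = 25.3·((1.088−1)/(1.071−1)−1) = 6.0577
V_final = 25.3 + 6.0577 = 31.3577
°P = 259 − 259/1.071 = 17.1699
cells = 0.89·31.3577·17.1699

479.1853 billion cells


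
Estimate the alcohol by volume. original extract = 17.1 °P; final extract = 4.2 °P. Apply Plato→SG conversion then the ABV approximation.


SG = 259/(259 − P);  ABV = (OG − FG)·131.25
OG = 259/(259 − 17.1) = 1.0707
FG = 259/(259 − 4.2) = 1.0165
ABV = (1.0707 − 1.0165)·131.25

7.1146 % ABV


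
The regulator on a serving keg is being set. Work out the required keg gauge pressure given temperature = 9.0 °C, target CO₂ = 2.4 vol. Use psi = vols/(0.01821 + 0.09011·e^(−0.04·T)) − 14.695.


psi = 2.4/(0.01821 + 0.09011·e^(−0.04·9.0)) − 14.695

14.9063 psi


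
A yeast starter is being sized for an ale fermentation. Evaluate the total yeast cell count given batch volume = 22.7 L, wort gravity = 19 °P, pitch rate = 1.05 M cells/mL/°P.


cells (billions) = rate · V_L · °P
cells = 1.05 · 22.7 · 19

452.8650 billion cells


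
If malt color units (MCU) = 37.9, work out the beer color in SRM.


SRM = 1.4922 · MCU^0.6859
SRM = 1.4922 · 37.9^0.6859

18.0558 SRM


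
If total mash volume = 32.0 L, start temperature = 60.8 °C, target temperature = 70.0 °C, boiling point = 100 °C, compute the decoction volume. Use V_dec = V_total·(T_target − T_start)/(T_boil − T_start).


V_dec = 32.0·(70.0 − 60.8)/(100 − 60.8)

7.5102 L


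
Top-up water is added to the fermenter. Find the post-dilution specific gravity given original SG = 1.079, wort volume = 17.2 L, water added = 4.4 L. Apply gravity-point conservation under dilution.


SG_new = 1 + (SG_old − 1)·V_old/(V_old + V_water)
pts = (1.079 − 1)·1000·17.2/(17.2 + 4.4) = 62.9074
SG_new = 1 + 62.9074/1000

1.0629


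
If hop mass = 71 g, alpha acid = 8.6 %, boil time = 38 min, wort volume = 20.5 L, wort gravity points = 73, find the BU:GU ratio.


U = 1.65·0.000125^(GP/1000)·(1−e^(−0.04t))/4.15;  IBU = (α/100)·m·U·1000/V;  BU:GU = IBU/GP
U = 1.65·0.000125^(73/1000)·(1−e^(−0.04·38))/4.15 = 0.1612
IBU = (8.6/100)·71·0.1612·1000/20.5 = 48.0092
BU:GU = 48.0092/73

0.6577


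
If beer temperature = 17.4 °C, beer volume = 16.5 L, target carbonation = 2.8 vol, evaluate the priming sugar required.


residual = 14.695·(0.01821 + 0.09011·e^(−0.04·T));  sugar = (target − residual)·4.0·V
residual = 14.695·(0.01821 + 0.09011·e^(−0.04·17.4)) = 0.9278
sugar = (2.8 − 0.9278)·4.0·16.5

123.5657 g


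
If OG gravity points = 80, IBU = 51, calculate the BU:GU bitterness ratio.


BU:GU = IBU / OG_points
BU:GU = 51 / 80

0.6375


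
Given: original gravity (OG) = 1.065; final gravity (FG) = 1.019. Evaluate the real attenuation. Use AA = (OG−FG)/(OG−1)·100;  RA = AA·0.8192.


AA = (1.065 − 1.019)/(1.065 − 1)·100 = 70.7692
RA = 70.7692·0.8192

57.9742 %


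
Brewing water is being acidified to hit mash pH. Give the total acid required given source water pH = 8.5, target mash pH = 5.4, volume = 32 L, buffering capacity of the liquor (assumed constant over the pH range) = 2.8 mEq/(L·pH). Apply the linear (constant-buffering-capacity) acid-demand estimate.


acid = buffering capacity · (pH_source − pH_target) · V
acid = 2.8 · (8.5 − 5.4) · 32

277.7600 mEq


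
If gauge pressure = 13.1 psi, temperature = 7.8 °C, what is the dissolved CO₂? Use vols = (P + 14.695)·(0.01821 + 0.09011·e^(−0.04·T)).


vols = (13.1 + 14.695)·(0.01821 + 0.09011·e^(−0.04·7.8))

2.3395 volumes


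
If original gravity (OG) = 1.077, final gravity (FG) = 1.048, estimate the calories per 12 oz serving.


ABW = (OG−FG)·131.25·0.79/FG;  °P = 259 − 259/SG (for OG→OE and FG→AE);  RE = 0.1808·OE + 0.8192·AE;  Cal = (6.9·ABW + 4·(RE−0.1))·FG·3.55
ABW = (1.077 − 1.048)·131.25·0.79/1.048 = 2.8692
OE = 259 − 259/1.077 = 18.5172 °P
AE = 259 − 259/1.048 = 11.8626 °P
RE = 0.1808·18.5172 + 0.8192·11.8626 = 13.0657 °P
Cal = (6.9·2.8692 + 4·(13.0657−0.1))·1.048·3.55

266.6059 kcal


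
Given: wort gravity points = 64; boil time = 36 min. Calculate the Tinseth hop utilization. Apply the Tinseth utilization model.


U = 1.65·0.000125^(GP/1000) · (1 − e^(−0.04·t))/4.15
bigness = 1.65·0.000125^(64/1000) = 0.9283
boil_factor = (1 − e^(−0.04·36))/4.15 = 0.1839
U = 0.9283 · 0.1839

0.1707


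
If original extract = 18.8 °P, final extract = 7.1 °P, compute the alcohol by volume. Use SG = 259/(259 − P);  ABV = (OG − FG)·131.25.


OG = 259/(259 − 18.8) = 1.0783
FG = 259/(259 − 7.1) = 1.0282
ABV = (1.0783 − 1.0282)·131.25

6.5733 % ABV


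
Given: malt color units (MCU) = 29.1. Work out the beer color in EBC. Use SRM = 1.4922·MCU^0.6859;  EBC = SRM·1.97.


SRM = 1.4922·29.1^0.6859 = 15.0630
EBC = 15.0630·1.97

29.6741 EBC


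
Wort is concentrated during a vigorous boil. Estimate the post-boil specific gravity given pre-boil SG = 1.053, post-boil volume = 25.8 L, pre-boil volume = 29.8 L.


SG_post = 1 + (SG_pre − 1)·V_pre/V_post
pts_pre = (1.053 − 1)·1000 = 53.0000
pts_post = 53.0000·29.8/25.8 = 61.2171
SG_post = 1 + 61.2171/1000

1.0612


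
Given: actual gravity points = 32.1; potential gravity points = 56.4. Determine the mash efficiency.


efficiency = actual / potential × 100
efficiency = 32.1 / 56.4 × 100

56.9149 %


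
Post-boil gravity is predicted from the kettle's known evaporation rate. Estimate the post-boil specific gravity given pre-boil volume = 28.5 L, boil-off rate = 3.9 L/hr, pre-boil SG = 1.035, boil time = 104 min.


V_post = V_pre − rate·(t/60);  SG_post = 1 + (SG_pre−1)·V_pre/V_post
V_post = 28.5 − 3.9·(104/60) = 21.7400
SG_post = 1 + (1.035 − 1)·28.5/21.7400

1.0459


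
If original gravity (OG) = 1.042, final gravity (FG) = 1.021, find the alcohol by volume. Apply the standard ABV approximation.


ABV = (OG − FG) · 131.25
ABV = (1.042 − 1.021) · 131.25

2.7563 % ABV


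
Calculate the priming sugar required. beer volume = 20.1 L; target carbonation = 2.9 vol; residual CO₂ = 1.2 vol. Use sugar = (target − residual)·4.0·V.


sugar = (2.9 − 1.2)·4.0·20.1

136.6800 g


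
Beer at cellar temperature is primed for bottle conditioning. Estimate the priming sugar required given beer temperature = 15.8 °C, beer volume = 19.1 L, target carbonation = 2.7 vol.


residual = 14.695·(0.01821 + 0.09011·e^(−0.04·T));  sugar = (target − residual)·4.0·V
residual = 14.695·(0.01821 + 0.09011·e^(−0.04·15.8)) = 0.9714
sugar = (2.7 − 0.9714)·4.0·19.1

132.0630 g


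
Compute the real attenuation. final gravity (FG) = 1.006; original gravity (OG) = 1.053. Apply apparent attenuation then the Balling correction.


AA = (OG−FG)/(OG−1)·100;  RA = AA·0.8192
AA = (1.053 − 1.006)/(1.053 − 1)·100 = 88.6792
RA = 88.6792·0.8192

72.6460 %


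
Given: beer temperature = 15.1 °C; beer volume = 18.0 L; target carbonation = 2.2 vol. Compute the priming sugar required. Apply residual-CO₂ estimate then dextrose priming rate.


residual = 14.695·(0.01821 + 0.09011·e^(−0.04·T));  sugar = (target − residual)·4.0·V
residual = 14.695·(0.01821 + 0.09011·e^(−0.04·15.1)) = 0.9914
sugar = (2.2 − 0.9914)·4.0·18.0

87.0183 g


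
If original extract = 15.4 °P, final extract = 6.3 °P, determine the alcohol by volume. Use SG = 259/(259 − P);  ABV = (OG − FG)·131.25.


OG = 259/(259 − 15.4) = 1.0632
FG = 259/(259 − 6.3) = 1.0249
ABV = (1.0632 − 1.0249)·131.25

5.0253 % ABV


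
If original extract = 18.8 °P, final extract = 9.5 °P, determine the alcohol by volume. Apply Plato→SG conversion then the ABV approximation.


SG = 259/(259 − P);  ABV = (OG − FG)·131.25
OG = 259/(259 − 18.8) = 1.0783
FG = 259/(259 − 9.5) = 1.0381
ABV = (1.0783 − 1.0381)·131.25

5.2752 % ABV


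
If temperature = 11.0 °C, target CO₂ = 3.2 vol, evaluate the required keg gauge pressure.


psi = vols/(0.01821 + 0.09011·e^(−0.04·T)) − 14.695
psi = 3.2/(0.01821 + 0.09011·e^(−0.04·11.0)) − 14.695

27.2754 psi


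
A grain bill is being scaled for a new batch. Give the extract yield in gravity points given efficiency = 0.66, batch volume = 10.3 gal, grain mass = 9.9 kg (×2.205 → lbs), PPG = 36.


points = lbs × PPG × eff / vol
lbs = 9.9 × 2.205 = 21.8295
points = 21.8295 × 36 × 0.66 / 10.3

50.3562 points


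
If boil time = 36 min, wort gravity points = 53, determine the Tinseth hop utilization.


U = 1.65·0.000125^(GP/1000) · (1 − e^(−0.04·t))/4.15
bigness = 1.65·0.000125^(53/1000) = 1.0248
boil_factor = (1 − e^(−0.04·36))/4.15 = 0.1839
U = 1.0248 · 0.1839

0.1884


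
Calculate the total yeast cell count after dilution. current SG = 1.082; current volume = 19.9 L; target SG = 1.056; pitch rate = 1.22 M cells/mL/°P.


V_w = V·((SG_c−1)/(SG_t−1)−1);  °P = 259 − 259/SG_t;  cells = rate·(V+V_w)·°P
V_w = 19.9·((1.082−1)/(1.056−1)−1) = 9.2393
V_final = 19.9 + 9.2393 = 29.1393
°P = 259 − 259/1.056 = 13.7348
cells = 1.22·29.1393·13.7348

488.2729 billion cells


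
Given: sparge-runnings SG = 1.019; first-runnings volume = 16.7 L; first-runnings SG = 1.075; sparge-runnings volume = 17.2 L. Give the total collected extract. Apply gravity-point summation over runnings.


total = Σ (SG_i − 1)·1000·V_i
first = (1.075 − 1)·1000·16.7 = 1252.5000
sparge = (1.019 − 1)·1000·17.2 = 326.8000
total = 1252.5000 + 326.8000

1579.3000 gravity·L


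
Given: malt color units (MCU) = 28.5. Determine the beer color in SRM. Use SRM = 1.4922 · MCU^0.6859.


SRM = 1.4922 · 28.5^0.6859

14.8493 SRM


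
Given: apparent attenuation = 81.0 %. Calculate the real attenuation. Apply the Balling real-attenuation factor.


RA = AA · 0.8192
RA = 81.0 · 0.8192

66.3552 %


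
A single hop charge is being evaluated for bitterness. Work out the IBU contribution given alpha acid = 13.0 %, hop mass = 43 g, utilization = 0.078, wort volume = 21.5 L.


IBU = (α/100)·mass·U·1000 / V
IBU = (13.0/100)·43·0.078·1000 / 21.5

20.2800 IBU


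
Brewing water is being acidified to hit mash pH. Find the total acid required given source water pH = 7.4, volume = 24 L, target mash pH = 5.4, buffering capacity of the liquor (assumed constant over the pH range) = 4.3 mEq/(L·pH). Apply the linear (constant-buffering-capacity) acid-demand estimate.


acid = buffering capacity · (pH_source − pH_target) · V
acid = 4.3 · (7.4 − 5.4) · 24

206.4000 mEq


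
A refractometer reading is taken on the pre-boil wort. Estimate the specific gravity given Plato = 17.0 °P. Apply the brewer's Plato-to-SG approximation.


SG = 259/(259 − P)
SG = 259/(259 − 17.0)

1.0702


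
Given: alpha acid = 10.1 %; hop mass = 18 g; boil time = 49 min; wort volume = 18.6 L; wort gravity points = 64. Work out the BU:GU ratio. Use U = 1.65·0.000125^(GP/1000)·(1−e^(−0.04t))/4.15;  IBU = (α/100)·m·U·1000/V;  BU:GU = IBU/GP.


U = 1.65·0.000125^(64/1000)·(1−e^(−0.04·49))/4.15 = 0.1922
IBU = (10.1/100)·18·0.1922·1000/18.6 = 18.7838
BU:GU = 18.7838/64

0.2935


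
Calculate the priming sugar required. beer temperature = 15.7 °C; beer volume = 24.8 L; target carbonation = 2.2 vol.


residual = 14.695·(0.01821 + 0.09011·e^(−0.04·T));  sugar = (target − residual)·4.0·V
residual = 14.695·(0.01821 + 0.09011·e^(−0.04·15.7)) = 0.9742
sugar = (2.2 − 0.9742)·4.0·24.8

121.5946 g


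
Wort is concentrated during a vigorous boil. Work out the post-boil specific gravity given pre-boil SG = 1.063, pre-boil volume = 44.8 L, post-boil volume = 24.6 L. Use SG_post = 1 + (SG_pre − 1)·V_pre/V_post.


pts_pre = (1.063 − 1)·1000 = 63.0000
pts_post = 63.0000·44.8/24.6 = 114.7317
SG_post = 1 + 114.7317/1000

1.1147


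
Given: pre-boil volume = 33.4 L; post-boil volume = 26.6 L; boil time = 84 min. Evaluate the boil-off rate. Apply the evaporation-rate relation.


rate = (V_pre − V_post) / (t_min/60)
rate = (33.4 − 26.6) / (84/60)

4.8571 L/hr


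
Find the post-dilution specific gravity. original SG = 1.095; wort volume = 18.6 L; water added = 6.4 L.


SG_new = 1 + (SG_old − 1)·V_old/(V_old + V_water)
pts = (1.095 − 1)·1000·18.6/(18.6 + 6.4) = 70.6800
SG_new = 1 + 70.6800/1000

1.0707


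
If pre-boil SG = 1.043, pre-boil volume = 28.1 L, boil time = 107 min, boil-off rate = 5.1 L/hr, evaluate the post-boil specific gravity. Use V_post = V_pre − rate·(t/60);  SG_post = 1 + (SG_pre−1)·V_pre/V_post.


V_post = 28.1 − 5.1·(107/60) = 19.0050
SG_post = 1 + (1.043 − 1)·28.1/19.0050

1.0636


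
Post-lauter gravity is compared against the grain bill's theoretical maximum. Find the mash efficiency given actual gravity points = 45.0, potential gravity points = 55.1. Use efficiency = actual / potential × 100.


efficiency = 45.0 / 55.1 × 100

81.6697 %


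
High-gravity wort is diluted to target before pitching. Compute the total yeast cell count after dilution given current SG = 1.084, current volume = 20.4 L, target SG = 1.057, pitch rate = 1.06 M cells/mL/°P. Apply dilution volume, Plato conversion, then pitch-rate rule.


V_w = V·((SG_c−1)/(SG_t−1)−1);  °P = 259 − 259/SG_t;  cells = rate·(V+V_w)·°P
V_w = 20.4·((1.084−1)/(1.057−1)−1) = 9.6632
V_final = 20.4 + 9.6632 = 30.0632
°P = 259 − 259/1.057 = 13.9669
cells = 1.06·30.0632·13.9669

445.0821 billion cells


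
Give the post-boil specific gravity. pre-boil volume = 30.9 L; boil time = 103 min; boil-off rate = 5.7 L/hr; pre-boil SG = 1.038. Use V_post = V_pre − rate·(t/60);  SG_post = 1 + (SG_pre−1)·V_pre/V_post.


V_post = 30.9 − 5.7·(103/60) = 21.1150
SG_post = 1 + (1.038 − 1)·30.9/21.1150

1.0556


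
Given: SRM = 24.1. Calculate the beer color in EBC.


EBC = SRM · 1.97
EBC = 24.1 · 1.97

47.4770 EBC


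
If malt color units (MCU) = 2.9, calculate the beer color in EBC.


SRM = 1.4922·MCU^0.6859;  EBC = SRM·1.97
SRM = 1.4922·2.9^0.6859 = 3.0973
EBC = 3.0973·1.97

6.1017 EBC


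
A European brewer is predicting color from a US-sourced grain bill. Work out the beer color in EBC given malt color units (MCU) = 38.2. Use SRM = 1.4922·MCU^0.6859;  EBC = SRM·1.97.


SRM = 1.4922·38.2^0.6859 = 18.1537
EBC = 18.1537·1.97

35.7627 EBC


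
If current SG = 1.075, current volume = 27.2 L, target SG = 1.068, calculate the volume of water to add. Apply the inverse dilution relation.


V_water = V·((SG_curr − 1)/(SG_target − 1) − 1)
V_water = 27.2·((1.075 − 1)/(1.068 − 1) − 1)

2.8000 L


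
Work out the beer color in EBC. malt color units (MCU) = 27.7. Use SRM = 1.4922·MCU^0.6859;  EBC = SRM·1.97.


SRM = 1.4922·27.7^0.6859 = 14.5621
EBC = 14.5621·1.97

28.6873 EBC


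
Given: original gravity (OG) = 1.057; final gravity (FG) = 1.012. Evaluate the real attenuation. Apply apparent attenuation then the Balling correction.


AA = (OG−FG)/(OG−1)·100;  RA = AA·0.8192
AA = (1.057 − 1.012)/(1.057 − 1)·100 = 78.9474
RA = 78.9474·0.8192

64.6737 %


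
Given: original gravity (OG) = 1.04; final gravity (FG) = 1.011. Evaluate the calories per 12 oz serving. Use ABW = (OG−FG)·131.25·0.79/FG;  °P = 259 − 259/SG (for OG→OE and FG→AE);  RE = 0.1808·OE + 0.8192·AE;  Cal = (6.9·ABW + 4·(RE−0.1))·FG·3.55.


ABW = (1.04 − 1.011)·131.25·0.79/1.011 = 2.9742
OE = 259 − 259/1.04 = 9.9615 °P
AE = 259 − 259/1.011 = 2.8180 °P
RE = 0.1808·9.9615 + 0.8192·2.8180 = 4.1096 °P
Cal = (6.9·2.9742 + 4·(4.1096−0.1))·1.011·3.55

131.2169 kcal


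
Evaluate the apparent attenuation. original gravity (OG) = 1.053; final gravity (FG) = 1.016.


AA = (OG − FG)/(OG − 1) · 100
AA = (1.053 − 1.016)/(1.053 − 1) · 100

69.8113 %


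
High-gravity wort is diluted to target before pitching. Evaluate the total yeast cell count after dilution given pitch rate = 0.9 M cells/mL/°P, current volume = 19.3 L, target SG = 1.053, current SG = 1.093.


V_w = V·((SG_c−1)/(SG_t−1)−1);  °P = 259 − 259/SG_t;  cells = rate·(V+V_w)·°P
V_w = 19.3·((1.093−1)/(1.053−1)−1) = 14.5660
V_final = 19.3 + 14.5660 = 33.8660
°P = 259 − 259/1.053 = 13.0361
cells = 0.9·33.8660·13.0361

397.3326 billion cells


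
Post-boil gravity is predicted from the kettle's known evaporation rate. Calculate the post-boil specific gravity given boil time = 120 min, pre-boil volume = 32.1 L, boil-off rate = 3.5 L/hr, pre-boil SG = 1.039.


V_post = V_pre − rate·(t/60);  SG_post = 1 + (SG_pre−1)·V_pre/V_post
V_post = 32.1 − 3.5·(120/60) = 25.1000
SG_post = 1 + (1.039 − 1)·32.1/25.1000

1.0499


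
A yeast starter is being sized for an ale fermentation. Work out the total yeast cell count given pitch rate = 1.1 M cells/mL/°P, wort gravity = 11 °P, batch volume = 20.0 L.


cells (billions) = rate · V_L · °P
cells = 1.1 · 20.0 · 11

242.0000 billion cells


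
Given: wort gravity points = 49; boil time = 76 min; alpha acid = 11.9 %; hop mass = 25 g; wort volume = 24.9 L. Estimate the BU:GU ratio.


U = 1.65·0.000125^(GP/1000)·(1−e^(−0.04t))/4.15;  IBU = (α/100)·m·U·1000/V;  BU:GU = IBU/GP
U = 1.65·0.000125^(49/1000)·(1−e^(−0.04·76))/4.15 = 0.2437
IBU = (11.9/100)·25·0.2437·1000/24.9 = 29.1195
BU:GU = 29.1195/49

0.5943


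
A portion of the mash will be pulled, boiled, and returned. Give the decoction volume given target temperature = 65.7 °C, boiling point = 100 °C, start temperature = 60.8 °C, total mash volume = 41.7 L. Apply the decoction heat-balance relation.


V_dec = V_total·(T_target − T_start)/(T_boil − T_start)
V_dec = 41.7·(65.7 − 60.8)/(100 − 60.8)

5.2125 L


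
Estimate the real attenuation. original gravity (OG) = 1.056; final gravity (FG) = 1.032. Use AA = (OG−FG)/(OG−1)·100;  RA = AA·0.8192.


AA = (1.056 − 1.032)/(1.056 − 1)·100 = 42.8571
RA = 42.8571·0.8192

35.1086 %


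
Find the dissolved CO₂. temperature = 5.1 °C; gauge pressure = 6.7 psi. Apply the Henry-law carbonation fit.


vols = (P + 14.695)·(0.01821 + 0.09011·e^(−0.04·T))
vols = (6.7 + 14.695)·(0.01821 + 0.09011·e^(−0.04·5.1))

1.9617 volumes


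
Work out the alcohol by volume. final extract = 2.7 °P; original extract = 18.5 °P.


SG = 259/(259 − P);  ABV = (OG − FG)·131.25
OG = 259/(259 − 18.5) = 1.0769
FG = 259/(259 − 2.7) = 1.0105
ABV = (1.0769 − 1.0105)·131.25

8.7135 % ABV


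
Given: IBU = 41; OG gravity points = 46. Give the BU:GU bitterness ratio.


BU:GU = IBU / OG_points
BU:GU = 41 / 46

0.8913


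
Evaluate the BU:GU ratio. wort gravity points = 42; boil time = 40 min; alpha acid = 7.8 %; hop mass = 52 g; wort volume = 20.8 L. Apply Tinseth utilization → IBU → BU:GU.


U = 1.65·0.000125^(GP/1000)·(1−e^(−0.04t))/4.15;  IBU = (α/100)·m·U·1000/V;  BU:GU = IBU/GP
U = 1.65·0.000125^(42/1000)·(1−e^(−0.04·40))/4.15 = 0.2176
IBU = (7.8/100)·52·0.2176·1000/20.8 = 42.4229
BU:GU = 42.4229/42

1.0101


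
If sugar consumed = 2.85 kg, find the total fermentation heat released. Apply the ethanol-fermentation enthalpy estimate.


Q = m_sugar · 590 kJ/kg
Q = 2.85 · 590

1681.5000 kJ


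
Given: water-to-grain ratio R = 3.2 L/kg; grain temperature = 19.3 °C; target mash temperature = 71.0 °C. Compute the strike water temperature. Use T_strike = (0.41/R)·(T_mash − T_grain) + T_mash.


T_strike = (0.41/3.2)·(71.0 − 19.3) + 71.0

77.6241 °C


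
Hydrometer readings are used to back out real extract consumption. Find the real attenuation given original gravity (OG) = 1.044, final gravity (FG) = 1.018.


AA = (OG−FG)/(OG−1)·100;  RA = AA·0.8192
AA = (1.044 − 1.018)/(1.044 − 1)·100 = 59.0909
RA = 59.0909·0.8192

48.4073 %


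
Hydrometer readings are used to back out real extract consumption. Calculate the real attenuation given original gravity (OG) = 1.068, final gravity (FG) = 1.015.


AA = (OG−FG)/(OG−1)·100;  RA = AA·0.8192
AA = (1.068 − 1.015)/(1.068 − 1)·100 = 77.9412
RA = 77.9412·0.8192

63.8494 %


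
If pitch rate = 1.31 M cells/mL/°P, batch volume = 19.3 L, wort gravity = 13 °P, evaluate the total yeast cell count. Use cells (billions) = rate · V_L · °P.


cells = 1.31 · 19.3 · 13

328.6790 billion cells


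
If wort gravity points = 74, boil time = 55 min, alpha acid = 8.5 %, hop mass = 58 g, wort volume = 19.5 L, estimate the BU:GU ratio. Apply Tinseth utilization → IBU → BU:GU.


U = 1.65·0.000125^(GP/1000)·(1−e^(−0.04t))/4.15;  IBU = (α/100)·m·U·1000/V;  BU:GU = IBU/GP
U = 1.65·0.000125^(74/1000)·(1−e^(−0.04·55))/4.15 = 0.1818
IBU = (8.5/100)·58·0.1818·1000/19.5 = 45.9640
BU:GU = 45.9640/74

0.6211


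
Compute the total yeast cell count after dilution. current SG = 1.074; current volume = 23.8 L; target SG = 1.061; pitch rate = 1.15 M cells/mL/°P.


V_w = V·((SG_c−1)/(SG_t−1)−1);  °P = 259 − 259/SG_t;  cells = rate·(V+V_w)·°P
V_w = 23.8·((1.074−1)/(1.061−1)−1) = 5.0721
V_final = 23.8 + 5.0721 = 28.8721
°P = 259 − 259/1.061 = 14.8907
cells = 1.15·28.8721·14.8907

494.4142 billion cells


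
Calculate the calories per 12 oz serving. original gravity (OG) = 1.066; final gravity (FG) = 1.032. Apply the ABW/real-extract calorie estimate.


ABW = (OG−FG)·131.25·0.79/FG;  °P = 259 − 259/SG (for OG→OE and FG→AE);  RE = 0.1808·OE + 0.8192·AE;  Cal = (6.9·ABW + 4·(RE−0.1))·FG·3.55
ABW = (1.066 − 1.032)·131.25·0.79/1.032 = 3.4161
OE = 259 − 259/1.066 = 16.0356 °P
AE = 259 − 259/1.032 = 8.0310 °P
RE = 0.1808·16.0356 + 0.8192·8.0310 = 9.4782 °P
Cal = (6.9·3.4161 + 4·(9.4782−0.1))·1.032·3.55

223.7866 kcal


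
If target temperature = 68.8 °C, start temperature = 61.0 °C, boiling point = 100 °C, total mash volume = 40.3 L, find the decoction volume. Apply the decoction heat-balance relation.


V_dec = V_total·(T_target − T_start)/(T_boil − T_start)
V_dec = 40.3·(68.8 − 61.0)/(100 − 61.0)

8.0600 L


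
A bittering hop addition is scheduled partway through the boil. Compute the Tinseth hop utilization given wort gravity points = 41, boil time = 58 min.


U = 1.65·0.000125^(GP/1000) · (1 − e^(−0.04·t))/4.15
bigness = 1.65·0.000125^(41/1000) = 1.1415
boil_factor = (1 − e^(−0.04·58))/4.15 = 0.2173
U = 1.1415 · 0.2173

0.2480


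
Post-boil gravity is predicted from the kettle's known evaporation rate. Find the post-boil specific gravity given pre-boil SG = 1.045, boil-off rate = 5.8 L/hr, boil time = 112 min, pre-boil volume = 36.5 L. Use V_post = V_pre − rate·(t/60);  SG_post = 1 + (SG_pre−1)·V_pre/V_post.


V_post = 36.5 − 5.8·(112/60) = 25.6733
SG_post = 1 + (1.045 − 1)·36.5/25.6733

1.0640


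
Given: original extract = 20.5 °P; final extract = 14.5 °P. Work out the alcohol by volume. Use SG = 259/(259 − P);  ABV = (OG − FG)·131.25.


OG = 259/(259 − 20.5) = 1.0860
FG = 259/(259 − 14.5) = 1.0593
ABV = (1.0860 − 1.0593)·131.25

3.4977 % ABV


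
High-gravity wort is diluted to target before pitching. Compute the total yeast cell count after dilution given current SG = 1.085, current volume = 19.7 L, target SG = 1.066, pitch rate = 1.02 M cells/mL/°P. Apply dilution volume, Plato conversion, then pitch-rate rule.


V_w = V·((SG_c−1)/(SG_t−1)−1);  °P = 259 − 259/SG_t;  cells = rate·(V+V_w)·°P
V_w = 19.7·((1.085−1)/(1.066−1)−1) = 5.6712
V_final = 19.7 + 5.6712 = 25.3712
°P = 259 − 259/1.066 = 16.0356
cells = 1.02·25.3712·16.0356

414.9807 billion cells


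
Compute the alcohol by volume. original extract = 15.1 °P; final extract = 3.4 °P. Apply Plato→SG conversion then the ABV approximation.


SG = 259/(259 − P);  ABV = (OG − FG)·131.25
OG = 259/(259 − 15.1) = 1.0619
FG = 259/(259 − 3.4) = 1.0133
ABV = (1.0619 − 1.0133)·131.25

6.3799 % ABV


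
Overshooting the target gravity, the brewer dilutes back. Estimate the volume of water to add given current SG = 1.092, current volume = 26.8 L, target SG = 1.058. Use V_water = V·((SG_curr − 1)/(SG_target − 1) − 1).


V_water = 26.8·((1.092 − 1)/(1.058 − 1) − 1)

15.7103 L


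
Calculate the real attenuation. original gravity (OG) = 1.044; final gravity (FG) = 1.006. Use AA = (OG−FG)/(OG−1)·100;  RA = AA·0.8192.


AA = (1.044 − 1.006)/(1.044 − 1)·100 = 86.3636
RA = 86.3636·0.8192

70.7491 %


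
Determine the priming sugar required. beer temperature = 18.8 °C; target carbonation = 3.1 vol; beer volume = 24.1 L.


residual = 14.695·(0.01821 + 0.09011·e^(−0.04·T));  sugar = (target − residual)·4.0·V
residual = 14.695·(0.01821 + 0.09011·e^(−0.04·18.8)) = 0.8918
sugar = (3.1 − 0.8918)·4.0·24.1

212.8668 g


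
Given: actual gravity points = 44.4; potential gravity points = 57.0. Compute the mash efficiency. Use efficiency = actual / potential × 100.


efficiency = 44.4 / 57.0 × 100

77.8947 %


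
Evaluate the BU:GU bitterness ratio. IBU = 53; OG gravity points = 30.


BU:GU = IBU / OG_points
BU:GU = 53 / 30

1.7667


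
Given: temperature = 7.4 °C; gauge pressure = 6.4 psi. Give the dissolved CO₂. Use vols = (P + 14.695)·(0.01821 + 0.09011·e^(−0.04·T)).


vols = (6.4 + 14.695)·(0.01821 + 0.09011·e^(−0.04·7.4))

1.7980 volumes


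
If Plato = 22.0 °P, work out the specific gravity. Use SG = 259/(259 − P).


SG = 259/(259 − 22.0)

1.0928


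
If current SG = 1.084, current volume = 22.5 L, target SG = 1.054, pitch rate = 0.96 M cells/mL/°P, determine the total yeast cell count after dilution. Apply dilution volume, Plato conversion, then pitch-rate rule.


V_w = V·((SG_c−1)/(SG_t−1)−1);  °P = 259 − 259/SG_t;  cells = rate·(V+V_w)·°P
V_w = 22.5·((1.084−1)/(1.054−1)−1) = 12.5000
V_final = 22.5 + 12.5000 = 35.0000
°P = 259 − 259/1.054 = 13.2694
cells = 0.96·35.0000·13.2694

445.8535 billion cells


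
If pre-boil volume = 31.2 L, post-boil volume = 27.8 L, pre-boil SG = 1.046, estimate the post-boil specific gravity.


SG_post = 1 + (SG_pre − 1)·V_pre/V_post
pts_pre = (1.046 − 1)·1000 = 46.0000
pts_post = 46.0000·31.2/27.8 = 51.6259
SG_post = 1 + 51.6259/1000

1.0516


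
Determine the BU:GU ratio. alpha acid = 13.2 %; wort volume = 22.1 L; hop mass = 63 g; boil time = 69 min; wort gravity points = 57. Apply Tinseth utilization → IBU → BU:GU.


U = 1.65·0.000125^(GP/1000)·(1−e^(−0.04t))/4.15;  IBU = (α/100)·m·U·1000/V;  BU:GU = IBU/GP
U = 1.65·0.000125^(57/1000)·(1−e^(−0.04·69))/4.15 = 0.2231
IBU = (13.2/100)·63·0.2231·1000/22.1 = 83.9627
BU:GU = 83.9627/57

1.4730


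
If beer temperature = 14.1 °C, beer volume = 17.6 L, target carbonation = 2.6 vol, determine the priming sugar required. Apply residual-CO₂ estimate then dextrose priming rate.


residual = 14.695·(0.01821 + 0.09011·e^(−0.04·T));  sugar = (target − residual)·4.0·V
residual = 14.695·(0.01821 + 0.09011·e^(−0.04·14.1)) = 1.0210
sugar = (2.6 − 1.0210)·4.0·17.6

111.1650 g


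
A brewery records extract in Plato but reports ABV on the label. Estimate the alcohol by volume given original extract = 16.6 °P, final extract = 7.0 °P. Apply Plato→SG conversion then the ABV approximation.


SG = 259/(259 − P);  ABV = (OG − FG)·131.25
OG = 259/(259 − 16.6) = 1.0685
FG = 259/(259 − 7.0) = 1.0278
ABV = (1.0685 − 1.0278)·131.25

5.3424 % ABV


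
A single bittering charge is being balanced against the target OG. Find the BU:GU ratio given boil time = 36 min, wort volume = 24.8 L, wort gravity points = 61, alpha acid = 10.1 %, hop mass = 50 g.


U = 1.65·0.000125^(GP/1000)·(1−e^(−0.04t))/4.15;  IBU = (α/100)·m·U·1000/V;  BU:GU = IBU/GP
U = 1.65·0.000125^(61/1000)·(1−e^(−0.04·36))/4.15 = 0.1754
IBU = (10.1/100)·50·0.1754·1000/24.8 = 35.7069
BU:GU = 35.7069/61

0.5854


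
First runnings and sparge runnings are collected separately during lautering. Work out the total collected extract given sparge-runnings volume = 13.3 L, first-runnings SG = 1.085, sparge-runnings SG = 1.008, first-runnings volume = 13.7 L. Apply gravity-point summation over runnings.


total = Σ (SG_i − 1)·1000·V_i
first = (1.085 − 1)·1000·13.7 = 1164.5000
sparge = (1.008 − 1)·1000·13.3 = 106.4000
total = 1164.5000 + 106.4000

1270.9000 gravity·L


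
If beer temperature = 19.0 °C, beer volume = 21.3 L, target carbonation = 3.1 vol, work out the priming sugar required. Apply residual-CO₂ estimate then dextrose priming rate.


residual = 14.695·(0.01821 + 0.09011·e^(−0.04·T));  sugar = (target − residual)·4.0·V
residual = 14.695·(0.01821 + 0.09011·e^(−0.04·19.0)) = 0.8869
sugar = (3.1 − 0.8869)·4.0·21.3

188.5592 g


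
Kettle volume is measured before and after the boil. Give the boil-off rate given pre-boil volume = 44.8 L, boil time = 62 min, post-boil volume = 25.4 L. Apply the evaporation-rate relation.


rate = (V_pre − V_post) / (t_min/60)
rate = (44.8 − 25.4) / (62/60)

18.7742 L/hr


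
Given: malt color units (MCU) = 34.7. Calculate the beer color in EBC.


SRM = 1.4922·MCU^0.6859;  EBC = SRM·1.97
SRM = 1.4922·34.7^0.6859 = 16.9957
EBC = 16.9957·1.97

33.4815 EBC
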